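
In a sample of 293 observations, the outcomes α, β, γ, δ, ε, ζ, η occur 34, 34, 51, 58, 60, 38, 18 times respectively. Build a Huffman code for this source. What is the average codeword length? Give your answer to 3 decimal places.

2.775 bits/symbol

Probabilities are the counts divided by 293.
Repeatedly combine the two least-probable nodes; the expected code length is the sum of the merged weights.
merge 18/293 + 34/293 → 52/293
merge 34/293 + 38/293 → 72/293
merge 51/293 + 52/293 → 103/293
merge 58/293 + 60/293 → 118/293
merge 72/293 + 103/293 → 175/293
merge 118/293 + 175/293 → 1
L = 52/293 + 72/293 + 103/293 + 118/293 + 175/293 + 1 = 813/293 ≈ 2.775 bits/symbol.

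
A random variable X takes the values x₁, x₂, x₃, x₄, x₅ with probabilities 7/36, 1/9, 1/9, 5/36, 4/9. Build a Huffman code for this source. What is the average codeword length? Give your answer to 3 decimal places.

Repeatedly combine the two least-probable nodes; the expected code length is the sum of the merged weights.
merge 1/9 + 1/9 → 2/9
merge 5/36 + 7/36 → 1/3
merge 2/9 + 1/3 → 5/9
merge 4/9 + 5/9 → 1
L = 2/9 + 1/3 + 5/9 + 1 = 19/9 ≈ 2.111 bits/symbol.

2.111 bits/symbol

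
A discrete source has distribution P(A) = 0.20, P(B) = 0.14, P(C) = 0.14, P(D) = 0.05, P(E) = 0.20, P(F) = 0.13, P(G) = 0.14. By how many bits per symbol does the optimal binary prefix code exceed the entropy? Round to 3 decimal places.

Entropy H = −Σ p log₂ p ≈ 2.7188 bits.
Huffman merges: 1/20+13/100→9/50; 7/50+7/50→7/25; 7/50+9/50→8/25; 1/5+1/5→2/5; 7/25+8/25→3/5; 2/5+3/5→1. L = 139/50 ≈ 2.7800.
L − H = 2.7800 − 2.7188 = 0.061 bits.

0.061 bits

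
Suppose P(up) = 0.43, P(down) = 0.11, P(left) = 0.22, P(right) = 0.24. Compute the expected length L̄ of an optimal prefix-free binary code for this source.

Repeatedly combine the two least-probable nodes; the expected code length is the sum of the merged weights.
merge 11/100 + 11/50 → 33/100
merge 6/25 + 33/100 → 57/100
merge 43/100 + 57/100 → 1
L = 33/100 + 57/100 + 1 = 19/10 = 1.9 bits/symbol.

1.9 bits/symbol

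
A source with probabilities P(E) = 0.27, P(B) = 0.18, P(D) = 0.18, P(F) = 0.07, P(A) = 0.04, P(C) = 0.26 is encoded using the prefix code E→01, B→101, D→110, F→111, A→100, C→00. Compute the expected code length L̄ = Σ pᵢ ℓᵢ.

L̄ = Σ pᵢ·ℓᵢ = 0.27·2 + 0.18·3 + 0.18·3 + 0.07·3 + 0.04·3 + 0.26·2 = 2.47 bits/symbol.

2.47 bits/symbol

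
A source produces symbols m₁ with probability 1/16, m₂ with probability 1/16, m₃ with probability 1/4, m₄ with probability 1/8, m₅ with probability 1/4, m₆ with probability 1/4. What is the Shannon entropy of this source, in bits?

Each probability is a power of 1/2, so log₂(1/p) is an integer.
H = Σ p·log₂(1/p) = 1/16·4 + 1/16·4 + 1/4·2 + 1/8·3 + 1/4·2 + 1/4·2 = 2.375 bits.

2.375 bits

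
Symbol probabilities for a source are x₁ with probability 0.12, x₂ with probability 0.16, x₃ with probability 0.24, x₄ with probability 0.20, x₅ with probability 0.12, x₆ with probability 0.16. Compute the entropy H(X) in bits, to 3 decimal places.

2.539 bits

H = −Σ pᵢ log₂ pᵢ.
−0.12·log₂(0.12) = 0.3671
−0.16·log₂(0.16) = 0.4230
−0.24·log₂(0.24) = 0.4941
−0.20·log₂(0.20) = 0.4644
−0.12·log₂(0.12) = 0.3671
−0.16·log₂(0.16) = 0.4230
Sum ≈ 2.5387 → 2.539 bits.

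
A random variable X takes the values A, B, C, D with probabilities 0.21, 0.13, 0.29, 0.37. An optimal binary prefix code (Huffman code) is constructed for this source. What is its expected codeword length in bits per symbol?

Repeatedly combine the two least-probable nodes; the expected code length is the sum of the merged weights.
merge 13/100 + 21/100 → 17/50
merge 29/100 + 17/50 → 63/100
merge 37/100 + 63/100 → 1
L = 17/50 + 63/100 + 1 = 197/100 = 1.97 bits/symbol.

1.97 bits/symbol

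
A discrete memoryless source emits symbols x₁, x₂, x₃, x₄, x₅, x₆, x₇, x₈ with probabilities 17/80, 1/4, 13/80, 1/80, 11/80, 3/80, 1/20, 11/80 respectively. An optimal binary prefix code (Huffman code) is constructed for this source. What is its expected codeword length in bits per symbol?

Repeatedly combine the two least-probable nodes; the expected code length is the sum of the merged weights.
merge 1/80 + 3/80 → 1/20
merge 1/20 + 1/20 → 1/10
merge 1/10 + 11/80 → 19/80
merge 11/80 + 13/80 → 3/10
merge 17/80 + 19/80 → 9/20
merge 1/4 + 3/10 → 11/20
merge 9/20 + 11/20 → 1
L = 1/20 + 1/10 + 19/80 + 3/10 + 9/20 + 11/20 + 1 = 43/16 = 2.6875 bits/symbol.

2.6875 bits/symbol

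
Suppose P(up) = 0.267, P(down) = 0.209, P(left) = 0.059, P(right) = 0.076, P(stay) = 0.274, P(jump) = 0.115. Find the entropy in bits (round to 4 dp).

H = −Σ pᵢ log₂ pᵢ.
−0.267·log₂(0.267) = 0.5087
−0.209·log₂(0.209) = 0.4720
−0.059·log₂(0.059) = 0.2409
−0.076·log₂(0.076) = 0.2826
−0.274·log₂(0.274) = 0.5118
−0.115·log₂(0.115) = 0.3588
Sum ≈ 2.3747 → 2.3747 bits.

2.3747 bits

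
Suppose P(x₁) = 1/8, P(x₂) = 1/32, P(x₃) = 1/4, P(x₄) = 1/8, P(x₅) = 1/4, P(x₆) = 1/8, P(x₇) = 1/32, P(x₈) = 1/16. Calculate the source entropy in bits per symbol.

Each probability is a power of 1/2, so log₂(1/p) is an integer.
H = Σ p·log₂(1/p) = 1/8·3 + 1/32·5 + 1/4·2 + 1/8·3 + 1/4·2 + 1/8·3 + 1/32·5 + 1/16·4 = 2.6875 bits.

2.6875 bits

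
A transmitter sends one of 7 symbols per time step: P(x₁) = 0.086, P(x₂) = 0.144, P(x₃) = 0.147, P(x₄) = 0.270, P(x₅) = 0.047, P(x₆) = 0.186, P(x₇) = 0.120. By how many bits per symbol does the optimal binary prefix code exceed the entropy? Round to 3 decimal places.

Entropy H = −Σ p log₂ p ≈ 2.6494 bits.
Huffman merges: 47/1000+43/500→133/1000; 3/25+133/1000→253/1000; 18/125+147/1000→291/1000; 93/500+253/1000→439/1000; 27/100+291/1000→561/1000; 439/1000+561/1000→1. L = 2677/1000 ≈ 2.6770.
L − H = 2.6770 − 2.6494 = 0.028 bits.

0.028 bits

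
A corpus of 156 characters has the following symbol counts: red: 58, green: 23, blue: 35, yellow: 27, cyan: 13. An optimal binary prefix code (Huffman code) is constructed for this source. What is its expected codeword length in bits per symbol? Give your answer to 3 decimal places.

Probabilities are the counts divided by 156.
Repeatedly combine the two least-probable nodes; the expected code length is the sum of the merged weights.
merge 1/12 + 23/156 → 3/13
merge 9/52 + 35/156 → 31/78
merge 3/13 + 29/78 → 47/78
merge 31/78 + 47/78 → 1
L = 3/13 + 31/78 + 47/78 + 1 = 29/13 ≈ 2.231 bits/symbol.

2.231 bits/symbol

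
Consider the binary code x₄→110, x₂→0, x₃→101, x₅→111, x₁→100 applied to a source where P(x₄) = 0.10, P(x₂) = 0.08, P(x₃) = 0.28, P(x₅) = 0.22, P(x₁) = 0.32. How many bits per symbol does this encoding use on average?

2.84 bits/symbol

L̄ = Σ pᵢ·ℓᵢ = 0.10·3 + 0.08·1 + 0.28·3 + 0.22·3 + 0.32·3 = 2.84 bits/symbol.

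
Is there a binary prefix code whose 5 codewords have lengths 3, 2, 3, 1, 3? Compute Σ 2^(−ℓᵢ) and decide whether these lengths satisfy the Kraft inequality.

With common denominator 2^3 = 8: Σ 2^(−ℓᵢ) = 1/8 + 2/8 + 1/8 + 4/8 + 1/8 = 9/8 = 1.125.
Kraft's inequality requires Σ ≤ 1; here Σ = 1.125 > 1, so no such prefix code exists.

1.125; no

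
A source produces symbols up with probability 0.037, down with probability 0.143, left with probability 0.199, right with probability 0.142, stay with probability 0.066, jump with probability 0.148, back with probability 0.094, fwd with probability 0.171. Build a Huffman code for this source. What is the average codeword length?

Repeatedly combine the two least-probable nodes; the expected code length is the sum of the merged weights.
merge 37/1000 + 33/500 → 103/1000
merge 47/500 + 103/1000 → 197/1000
merge 71/500 + 143/1000 → 57/200
merge 37/250 + 171/1000 → 319/1000
merge 197/1000 + 199/1000 → 99/250
merge 57/200 + 319/1000 → 151/250
merge 99/250 + 151/250 → 1
L = 103/1000 + 197/1000 + 57/200 + 319/1000 + 99/250 + 151/250 + 1 = 363/125 = 2.904 bits/symbol.

2.904 bits/symbol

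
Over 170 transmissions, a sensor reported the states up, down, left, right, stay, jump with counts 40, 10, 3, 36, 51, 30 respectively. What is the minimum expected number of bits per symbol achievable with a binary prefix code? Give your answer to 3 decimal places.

2.329 bits/symbol

Probabilities are the counts divided by 170.
Repeatedly combine the two least-probable nodes; the expected code length is the sum of the merged weights.
merge 3/170 + 1/17 → 13/170
merge 13/170 + 3/17 → 43/170
merge 18/85 + 4/17 → 38/85
merge 43/170 + 3/10 → 47/85
merge 38/85 + 47/85 → 1
L = 13/170 + 43/170 + 38/85 + 47/85 + 1 = 198/85 ≈ 2.329 bits/symbol.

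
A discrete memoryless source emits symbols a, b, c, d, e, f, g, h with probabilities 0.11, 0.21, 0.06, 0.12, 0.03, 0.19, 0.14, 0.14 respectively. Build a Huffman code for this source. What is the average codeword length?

Repeatedly combine the two least-probable nodes; the expected code length is the sum of the merged weights.
merge 3/100 + 3/50 → 9/100
merge 9/100 + 11/100 → 1/5
merge 3/25 + 7/50 → 13/50
merge 7/50 + 19/100 → 33/100
merge 1/5 + 21/100 → 41/100
merge 13/50 + 33/100 → 59/100
merge 41/100 + 59/100 → 1
L = 9/100 + 1/5 + 13/50 + 33/100 + 41/100 + 59/100 + 1 = 72/25 = 2.88 bits/symbol.

2.88 bits/symbol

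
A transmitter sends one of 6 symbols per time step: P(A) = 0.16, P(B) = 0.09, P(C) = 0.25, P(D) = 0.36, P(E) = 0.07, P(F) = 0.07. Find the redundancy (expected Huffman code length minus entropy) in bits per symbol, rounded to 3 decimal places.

0.067 bits

Entropy H = −Σ p log₂ p ≈ 2.3034 bits.
Huffman merges: 7/100+7/100→7/50; 9/100+7/50→23/100; 4/25+23/100→39/100; 1/4+9/25→61/100; 39/100+61/100→1. L = 237/100 ≈ 2.3700.
L − H = 2.3700 − 2.3034 = 0.067 bits.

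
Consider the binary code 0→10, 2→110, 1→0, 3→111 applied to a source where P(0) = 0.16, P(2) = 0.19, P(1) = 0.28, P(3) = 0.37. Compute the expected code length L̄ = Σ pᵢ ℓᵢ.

2.28 bits/symbol

L̄ = Σ pᵢ·ℓᵢ = 0.16·2 + 0.19·3 + 0.28·1 + 0.37·3 = 2.28 bits/symbol.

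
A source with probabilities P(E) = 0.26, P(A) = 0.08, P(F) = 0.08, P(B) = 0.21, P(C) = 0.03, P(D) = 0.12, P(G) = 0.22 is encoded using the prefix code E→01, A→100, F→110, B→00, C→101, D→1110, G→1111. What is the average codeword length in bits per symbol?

2.87 bits/symbol

L̄ = Σ pᵢ·ℓᵢ = 0.26·2 + 0.08·3 + 0.08·3 + 0.21·2 + 0.03·3 + 0.12·4 + 0.22·4 = 2.87 bits/symbol.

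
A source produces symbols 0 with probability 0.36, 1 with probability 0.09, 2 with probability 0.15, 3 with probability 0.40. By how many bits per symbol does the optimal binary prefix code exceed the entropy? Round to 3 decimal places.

Entropy H = −Σ p log₂ p ≈ 1.7826 bits.
Huffman merges: 9/100+3/20→6/25; 6/25+9/25→3/5; 2/5+3/5→1. L = 46/25 ≈ 1.8400.
L − H = 1.8400 − 1.7826 = 0.057 bits.

0.057 bits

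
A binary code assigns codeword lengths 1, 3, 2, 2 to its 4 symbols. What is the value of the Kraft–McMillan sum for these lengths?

1.125

With common denominator 2^3 = 8: Σ 2^(−ℓᵢ) = 4/8 + 1/8 + 2/8 + 2/8 = 9/8 = 1.125.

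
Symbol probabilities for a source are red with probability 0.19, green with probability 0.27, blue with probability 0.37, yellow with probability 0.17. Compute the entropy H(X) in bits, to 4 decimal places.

1.9306 bits

H = −Σ pᵢ log₂ pᵢ.
−0.19·log₂(0.19) = 0.4552
−0.27·log₂(0.27) = 0.5100
−0.37·log₂(0.37) = 0.5307
−0.17·log₂(0.17) = 0.4346
Sum ≈ 1.9306 → 1.9306 bits.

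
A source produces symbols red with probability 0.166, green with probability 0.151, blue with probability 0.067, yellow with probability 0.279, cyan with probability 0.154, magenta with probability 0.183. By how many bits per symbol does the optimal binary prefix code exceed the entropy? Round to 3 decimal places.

Entropy H = −Σ p log₂ p ≈ 2.4810 bits.
Huffman merges: 67/1000+151/1000→109/500; 77/500+83/500→8/25; 183/1000+109/500→401/1000; 279/1000+8/25→599/1000; 401/1000+599/1000→1. L = 1269/500 ≈ 2.5380.
L − H = 2.5380 − 2.4810 = 0.057 bits.

0.057 bits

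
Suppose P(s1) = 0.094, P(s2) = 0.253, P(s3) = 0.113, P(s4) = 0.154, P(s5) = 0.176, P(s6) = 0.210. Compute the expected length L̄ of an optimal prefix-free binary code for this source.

Repeatedly combine the two least-probable nodes; the expected code length is the sum of the merged weights.
merge 47/500 + 113/1000 → 207/1000
merge 77/500 + 22/125 → 33/100
merge 207/1000 + 21/100 → 417/1000
merge 253/1000 + 33/100 → 583/1000
merge 417/1000 + 583/1000 → 1
L = 207/1000 + 33/100 + 417/1000 + 583/1000 + 1 = 2537/1000 = 2.537 bits/symbol.

2.537 bits/symbol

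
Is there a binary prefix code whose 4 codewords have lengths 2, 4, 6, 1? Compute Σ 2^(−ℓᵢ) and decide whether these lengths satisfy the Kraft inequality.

0.828125; yes

With common denominator 2^6 = 64: Σ 2^(−ℓᵢ) = 16/64 + 4/64 + 1/64 + 32/64 = 53/64 = 0.828125.
Kraft's inequality requires Σ ≤ 1; here Σ = 0.828125 ≤ 1, so such a prefix code exists.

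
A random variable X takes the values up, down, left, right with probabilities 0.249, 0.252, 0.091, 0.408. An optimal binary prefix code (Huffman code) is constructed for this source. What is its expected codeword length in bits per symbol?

1.932 bits/symbol

Repeatedly combine the two least-probable nodes; the expected code length is the sum of the merged weights.
merge 91/1000 + 249/1000 → 17/50
merge 63/250 + 17/50 → 74/125
merge 51/125 + 74/125 → 1
L = 17/50 + 74/125 + 1 = 483/250 = 1.932 bits/symbol.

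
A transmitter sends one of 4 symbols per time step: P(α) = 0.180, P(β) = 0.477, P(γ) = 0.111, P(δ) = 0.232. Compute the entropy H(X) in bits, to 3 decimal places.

1.796 bits

H = −Σ pᵢ log₂ pᵢ.
−0.180·log₂(0.180) = 0.4453
−0.477·log₂(0.477) = 0.5094
−0.111·log₂(0.111) = 0.3520
−0.232·log₂(0.232) = 0.4890
Sum ≈ 1.7957 → 1.796 bits.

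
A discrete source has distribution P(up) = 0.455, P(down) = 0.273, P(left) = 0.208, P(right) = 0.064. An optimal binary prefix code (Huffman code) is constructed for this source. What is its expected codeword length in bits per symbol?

Repeatedly combine the two least-probable nodes; the expected code length is the sum of the merged weights.
merge 8/125 + 26/125 → 34/125
merge 34/125 + 273/1000 → 109/200
merge 91/200 + 109/200 → 1
L = 34/125 + 109/200 + 1 = 1817/1000 = 1.817 bits/symbol.

1.817 bits/symbol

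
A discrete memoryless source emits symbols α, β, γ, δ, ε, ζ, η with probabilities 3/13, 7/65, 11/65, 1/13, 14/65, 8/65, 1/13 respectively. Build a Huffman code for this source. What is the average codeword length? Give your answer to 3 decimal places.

2.708 bits/symbol

Repeatedly combine the two least-probable nodes; the expected code length is the sum of the merged weights.
merge 1/13 + 1/13 → 2/13
merge 7/65 + 8/65 → 3/13
merge 2/13 + 11/65 → 21/65
merge 14/65 + 3/13 → 29/65
merge 3/13 + 21/65 → 36/65
merge 29/65 + 36/65 → 1
L = 2/13 + 3/13 + 21/65 + 29/65 + 36/65 + 1 = 176/65 ≈ 2.708 bits/symbol.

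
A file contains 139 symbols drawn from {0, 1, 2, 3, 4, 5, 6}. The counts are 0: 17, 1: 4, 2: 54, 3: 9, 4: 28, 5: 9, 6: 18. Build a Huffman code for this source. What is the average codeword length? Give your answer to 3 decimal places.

Probabilities are the counts divided by 139.
Repeatedly combine the two least-probable nodes; the expected code length is the sum of the merged weights.
merge 4/139 + 9/139 → 13/139
merge 9/139 + 13/139 → 22/139
merge 17/139 + 18/139 → 35/139
merge 22/139 + 28/139 → 50/139
merge 35/139 + 50/139 → 85/139
merge 54/139 + 85/139 → 1
L = 13/139 + 22/139 + 35/139 + 50/139 + 85/139 + 1 = 344/139 ≈ 2.475 bits/symbol.

2.475 bits/symbol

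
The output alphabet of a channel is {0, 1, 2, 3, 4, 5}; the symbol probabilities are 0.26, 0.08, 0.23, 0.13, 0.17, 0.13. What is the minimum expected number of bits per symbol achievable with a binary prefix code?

Repeatedly combine the two least-probable nodes; the expected code length is the sum of the merged weights.
merge 2/25 + 13/100 → 21/100
merge 13/100 + 17/100 → 3/10
merge 21/100 + 23/100 → 11/25
merge 13/50 + 3/10 → 14/25
merge 11/25 + 14/25 → 1
L = 21/100 + 3/10 + 11/25 + 14/25 + 1 = 251/100 = 2.51 bits/symbol.

2.51 bits/symbol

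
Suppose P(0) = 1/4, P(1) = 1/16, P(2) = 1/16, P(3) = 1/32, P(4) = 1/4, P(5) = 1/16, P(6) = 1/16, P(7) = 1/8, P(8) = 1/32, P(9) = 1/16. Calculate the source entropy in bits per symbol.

2.9375 bits

Each probability is a power of 1/2, so log₂(1/p) is an integer.
H = Σ p·log₂(1/p) = 1/4·2 + 1/16·4 + 1/16·4 + 1/32·5 + 1/4·2 + 1/16·4 + 1/16·4 + 1/8·3 + 1/32·5 + 1/16·4 = 2.9375 bits.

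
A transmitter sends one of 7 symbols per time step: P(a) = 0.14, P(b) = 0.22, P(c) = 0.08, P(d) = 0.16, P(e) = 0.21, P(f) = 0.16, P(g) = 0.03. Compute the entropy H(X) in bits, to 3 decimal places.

2.640 bits

H = −Σ pᵢ log₂ pᵢ.
−0.14·log₂(0.14) = 0.3971
−0.22·log₂(0.22) = 0.4806
−0.08·log₂(0.08) = 0.2915
−0.16·log₂(0.16) = 0.4230
−0.21·log₂(0.21) = 0.4728
−0.16·log₂(0.16) = 0.4230
−0.03·log₂(0.03) = 0.1518
Sum ≈ 2.6398 → 2.640 bits.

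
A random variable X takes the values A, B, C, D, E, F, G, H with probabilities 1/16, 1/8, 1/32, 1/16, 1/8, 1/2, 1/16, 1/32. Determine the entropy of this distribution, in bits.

2.3125 bits

Each probability is a power of 1/2, so log₂(1/p) is an integer.
H = Σ p·log₂(1/p) = 1/16·4 + 1/8·3 + 1/32·5 + 1/16·4 + 1/8·3 + 1/2·1 + 1/16·4 + 1/32·5 = 2.3125 bits.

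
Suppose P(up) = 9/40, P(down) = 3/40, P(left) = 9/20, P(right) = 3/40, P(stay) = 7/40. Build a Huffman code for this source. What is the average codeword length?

Repeatedly combine the two least-probable nodes; the expected code length is the sum of the merged weights.
merge 3/40 + 3/40 → 3/20
merge 3/20 + 7/40 → 13/40
merge 9/40 + 13/40 → 11/20
merge 9/20 + 11/20 → 1
L = 3/20 + 13/40 + 11/20 + 1 = 81/40 = 2.025 bits/symbol.

2.025 bits/symbol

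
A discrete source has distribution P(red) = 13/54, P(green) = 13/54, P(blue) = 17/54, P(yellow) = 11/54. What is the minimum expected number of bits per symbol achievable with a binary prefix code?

Repeatedly combine the two least-probable nodes; the expected code length is the sum of the merged weights.
merge 11/54 + 13/54 → 4/9
merge 13/54 + 17/54 → 5/9
merge 4/9 + 5/9 → 1
L = 4/9 + 5/9 + 1 = 2 bits/symbol.

2 bits/symbol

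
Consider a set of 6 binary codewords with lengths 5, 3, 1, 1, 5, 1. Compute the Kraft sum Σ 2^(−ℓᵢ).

1.6875

With common denominator 2^5 = 32: Σ 2^(−ℓᵢ) = 1/32 + 4/32 + 16/32 + 16/32 + 1/32 + 16/32 = 54/32 = 1.6875.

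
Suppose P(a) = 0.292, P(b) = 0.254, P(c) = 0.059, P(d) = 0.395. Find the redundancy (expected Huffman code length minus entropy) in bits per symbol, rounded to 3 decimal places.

Entropy H = −Σ p log₂ p ≈ 1.7910 bits.
Huffman merges: 59/1000+127/500→313/1000; 73/250+313/1000→121/200; 79/200+121/200→1. L = 959/500 ≈ 1.9180.
L − H = 1.9180 − 1.7910 = 0.127 bits.

0.127 bits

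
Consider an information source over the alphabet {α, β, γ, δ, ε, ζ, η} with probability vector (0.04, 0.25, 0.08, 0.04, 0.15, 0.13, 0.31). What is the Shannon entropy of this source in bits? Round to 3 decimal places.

2.480 bits

H = −Σ pᵢ log₂ pᵢ.
−0.04·log₂(0.04) = 0.1858
−0.25·log₂(0.25) = 0.5000
−0.08·log₂(0.08) = 0.2915
−0.04·log₂(0.04) = 0.1858
−0.15·log₂(0.15) = 0.4105
−0.13·log₂(0.13) = 0.3826
−0.31·log₂(0.31) = 0.5238
Sum ≈ 2.4800 → 2.480 bits.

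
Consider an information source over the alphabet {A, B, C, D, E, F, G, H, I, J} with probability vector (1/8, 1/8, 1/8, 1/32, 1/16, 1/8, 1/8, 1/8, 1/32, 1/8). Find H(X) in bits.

3.1875 bits

Each probability is a power of 1/2, so log₂(1/p) is an integer.
H = Σ p·log₂(1/p) = 1/8·3 + 1/8·3 + 1/8·3 + 1/32·5 + 1/16·4 + 1/8·3 + 1/8·3 + 1/8·3 + 1/32·5 + 1/8·3 = 3.1875 bits.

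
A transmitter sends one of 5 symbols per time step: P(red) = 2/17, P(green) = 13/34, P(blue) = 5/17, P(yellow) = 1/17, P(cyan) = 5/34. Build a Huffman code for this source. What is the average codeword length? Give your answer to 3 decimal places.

Repeatedly combine the two least-probable nodes; the expected code length is the sum of the merged weights.
merge 1/17 + 2/17 → 3/17
merge 5/34 + 3/17 → 11/34
merge 5/17 + 11/34 → 21/34
merge 13/34 + 21/34 → 1
L = 3/17 + 11/34 + 21/34 + 1 = 36/17 ≈ 2.118 bits/symbol.

2.118 bits/symbol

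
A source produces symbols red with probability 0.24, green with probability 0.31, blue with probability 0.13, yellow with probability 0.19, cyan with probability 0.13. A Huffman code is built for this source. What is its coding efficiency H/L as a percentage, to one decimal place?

99.0%

Entropy H = −Σ p log₂ p ≈ 2.2384 bits.
Huffman merges: 13/100+13/100→13/50; 19/100+6/25→43/100; 13/50+31/100→57/100; 43/100+57/100→1. L = 113/50 ≈ 2.2600.
Efficiency = H/L = 2.2384/2.2600 = 99.0%.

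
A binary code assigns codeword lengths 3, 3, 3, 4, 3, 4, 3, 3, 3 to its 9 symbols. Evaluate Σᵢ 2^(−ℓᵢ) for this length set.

1

With common denominator 2^4 = 16: Σ 2^(−ℓᵢ) = 2/16 + 2/16 + 2/16 + 1/16 + 2/16 + 1/16 + 2/16 + 2/16 + 2/16 = 16/16 = 1.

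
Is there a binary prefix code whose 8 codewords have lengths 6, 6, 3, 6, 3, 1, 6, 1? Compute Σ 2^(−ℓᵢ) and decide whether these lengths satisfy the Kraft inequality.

1.3125; no

With common denominator 2^6 = 64: Σ 2^(−ℓᵢ) = 1/64 + 1/64 + 8/64 + 1/64 + 8/64 + 32/64 + 1/64 + 32/64 = 84/64 = 1.3125.
Kraft's inequality requires Σ ≤ 1; here Σ = 1.3125 > 1, so no such prefix code exists.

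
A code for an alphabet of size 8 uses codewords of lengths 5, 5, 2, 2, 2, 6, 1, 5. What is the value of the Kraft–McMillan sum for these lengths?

With common denominator 2^6 = 64: Σ 2^(−ℓᵢ) = 2/64 + 2/64 + 16/64 + 16/64 + 16/64 + 1/64 + 32/64 + 2/64 = 87/64 = 1.359375.

1.359375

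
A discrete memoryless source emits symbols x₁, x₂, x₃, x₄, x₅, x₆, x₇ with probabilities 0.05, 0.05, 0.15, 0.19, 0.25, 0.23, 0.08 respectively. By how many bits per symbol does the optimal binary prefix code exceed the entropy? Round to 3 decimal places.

0.033 bits

Entropy H = −Σ p log₂ p ≈ 2.5771 bits.
Huffman merges: 1/20+1/20→1/10; 2/25+1/10→9/50; 3/20+9/50→33/100; 19/100+23/100→21/50; 1/4+33/100→29/50; 21/50+29/50→1. L = 261/100 ≈ 2.6100.
L − H = 2.6100 − 2.5771 = 0.033 bits.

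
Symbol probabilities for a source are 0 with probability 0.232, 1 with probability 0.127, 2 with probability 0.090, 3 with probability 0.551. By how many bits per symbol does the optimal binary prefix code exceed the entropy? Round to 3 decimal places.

Entropy H = −Σ p log₂ p ≈ 1.6535 bits.
Huffman merges: 9/100+127/1000→217/1000; 217/1000+29/125→449/1000; 449/1000+551/1000→1. L = 833/500 ≈ 1.6660.
L − H = 1.6660 − 1.6535 = 0.012 bits.

0.012 bits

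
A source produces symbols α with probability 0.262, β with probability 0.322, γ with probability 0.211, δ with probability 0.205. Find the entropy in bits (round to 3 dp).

1.975 bits

H = −Σ pᵢ log₂ pᵢ.
−0.262·log₂(0.262) = 0.5063
−0.322·log₂(0.322) = 0.5264
−0.211·log₂(0.211) = 0.4736
−0.205·log₂(0.205) = 0.4687
Sum ≈ 1.9750 → 1.975 bits.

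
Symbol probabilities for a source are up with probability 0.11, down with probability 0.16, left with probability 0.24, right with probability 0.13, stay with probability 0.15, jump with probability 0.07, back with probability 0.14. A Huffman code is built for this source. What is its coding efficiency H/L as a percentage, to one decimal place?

98.8%

Entropy H = −Σ p log₂ p ≈ 2.7263 bits.
Huffman merges: 7/100+11/100→9/50; 13/100+7/50→27/100; 3/20+4/25→31/100; 9/50+6/25→21/50; 27/100+31/100→29/50; 21/50+29/50→1. L = 69/25 ≈ 2.7600.
Efficiency = H/L = 2.7263/2.7600 = 98.8%.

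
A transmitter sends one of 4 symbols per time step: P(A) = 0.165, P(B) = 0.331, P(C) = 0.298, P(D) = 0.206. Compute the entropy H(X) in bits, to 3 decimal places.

H = −Σ pᵢ log₂ pᵢ.
−0.165·log₂(0.165) = 0.4289
−0.331·log₂(0.331) = 0.5280
−0.298·log₂(0.298) = 0.5205
−0.206·log₂(0.206) = 0.4695
Sum ≈ 1.9469 → 1.947 bits.

1.947 bits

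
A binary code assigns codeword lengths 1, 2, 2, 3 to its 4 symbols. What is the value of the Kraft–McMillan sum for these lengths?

With common denominator 2^3 = 8: Σ 2^(−ℓᵢ) = 4/8 + 2/8 + 2/8 + 1/8 = 9/8 = 1.125.

1.125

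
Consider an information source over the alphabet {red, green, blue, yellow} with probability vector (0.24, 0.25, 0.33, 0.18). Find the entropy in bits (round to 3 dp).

1.967 bits

H = −Σ pᵢ log₂ pᵢ.
−0.24·log₂(0.24) = 0.4941
−0.25·log₂(0.25) = 0.5000
−0.33·log₂(0.33) = 0.5278
−0.18·log₂(0.18) = 0.4453
Sum ≈ 1.9673 → 1.967 bits.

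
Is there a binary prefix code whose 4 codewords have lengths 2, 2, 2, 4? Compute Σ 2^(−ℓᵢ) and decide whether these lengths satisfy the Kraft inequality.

0.8125; yes

With common denominator 2^4 = 16: Σ 2^(−ℓᵢ) = 4/16 + 4/16 + 4/16 + 1/16 = 13/16 = 0.8125.
Kraft's inequality requires Σ ≤ 1; here Σ = 0.8125 ≤ 1, so such a prefix code exists.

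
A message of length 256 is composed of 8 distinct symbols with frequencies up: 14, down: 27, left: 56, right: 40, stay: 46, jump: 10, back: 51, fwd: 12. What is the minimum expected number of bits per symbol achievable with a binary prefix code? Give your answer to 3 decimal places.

2.809 bits/symbol

Probabilities are the counts divided by 256.
Repeatedly combine the two least-probable nodes; the expected code length is the sum of the merged weights.
merge 5/128 + 3/64 → 11/128
merge 7/128 + 11/128 → 9/64
merge 27/256 + 9/64 → 63/256
merge 5/32 + 23/128 → 43/128
merge 51/256 + 7/32 → 107/256
merge 63/256 + 43/128 → 149/256
merge 107/256 + 149/256 → 1
L = 11/128 + 9/64 + 63/256 + 43/128 + 107/256 + 149/256 + 1 = 719/256 ≈ 2.809 bits/symbol.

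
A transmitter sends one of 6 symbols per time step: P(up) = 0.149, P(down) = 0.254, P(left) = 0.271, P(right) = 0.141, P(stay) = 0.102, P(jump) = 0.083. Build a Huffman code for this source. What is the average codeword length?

2.475 bits/symbol

Repeatedly combine the two least-probable nodes; the expected code length is the sum of the merged weights.
merge 83/1000 + 51/500 → 37/200
merge 141/1000 + 149/1000 → 29/100
merge 37/200 + 127/500 → 439/1000
merge 271/1000 + 29/100 → 561/1000
merge 439/1000 + 561/1000 → 1
L = 37/200 + 29/100 + 439/1000 + 561/1000 + 1 = 99/40 = 2.475 bits/symbol.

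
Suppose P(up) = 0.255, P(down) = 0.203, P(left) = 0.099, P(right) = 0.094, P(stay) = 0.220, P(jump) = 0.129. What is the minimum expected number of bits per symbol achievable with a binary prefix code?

2.515 bits/symbol

Repeatedly combine the two least-probable nodes; the expected code length is the sum of the merged weights.
merge 47/500 + 99/1000 → 193/1000
merge 129/1000 + 193/1000 → 161/500
merge 203/1000 + 11/50 → 423/1000
merge 51/200 + 161/500 → 577/1000
merge 423/1000 + 577/1000 → 1
L = 193/1000 + 161/500 + 423/1000 + 577/1000 + 1 = 503/200 = 2.515 bits/symbol.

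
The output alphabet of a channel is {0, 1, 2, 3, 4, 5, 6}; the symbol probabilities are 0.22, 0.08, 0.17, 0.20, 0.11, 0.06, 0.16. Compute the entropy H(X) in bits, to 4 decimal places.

H = −Σ pᵢ log₂ pᵢ.
−0.22·log₂(0.22) = 0.4806
−0.08·log₂(0.08) = 0.2915
−0.17·log₂(0.17) = 0.4346
−0.20·log₂(0.20) = 0.4644
−0.11·log₂(0.11) = 0.3503
−0.06·log₂(0.06) = 0.2435
−0.16·log₂(0.16) = 0.4230
Sum ≈ 2.6879 → 2.6879 bits.

2.6879 bits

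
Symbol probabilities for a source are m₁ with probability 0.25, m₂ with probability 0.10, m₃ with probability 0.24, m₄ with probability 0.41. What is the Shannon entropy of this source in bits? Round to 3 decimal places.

H = −Σ pᵢ log₂ pᵢ.
−0.25·log₂(0.25) = 0.5000
−0.10·log₂(0.10) = 0.3322
−0.24·log₂(0.24) = 0.4941
−0.41·log₂(0.41) = 0.5274
Sum ≈ 1.8537 → 1.854 bits.

1.854 bits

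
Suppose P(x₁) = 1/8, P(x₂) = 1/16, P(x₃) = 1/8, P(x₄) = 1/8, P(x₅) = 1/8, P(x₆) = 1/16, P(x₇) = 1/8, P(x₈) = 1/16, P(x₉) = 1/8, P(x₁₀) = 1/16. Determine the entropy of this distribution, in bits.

Each probability is a power of 1/2, so log₂(1/p) is an integer.
H = Σ p·log₂(1/p) = 1/8·3 + 1/16·4 + 1/8·3 + 1/8·3 + 1/8·3 + 1/16·4 + 1/8·3 + 1/16·4 + 1/8·3 + 1/16·4 = 3.25 bits.

3.25 bits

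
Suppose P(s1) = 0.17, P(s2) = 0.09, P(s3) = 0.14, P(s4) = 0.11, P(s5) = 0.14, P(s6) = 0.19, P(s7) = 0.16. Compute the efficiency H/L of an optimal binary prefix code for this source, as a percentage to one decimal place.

Entropy H = −Σ p log₂ p ≈ 2.7700 bits.
Huffman merges: 9/100+11/100→1/5; 7/50+7/50→7/25; 4/25+17/100→33/100; 19/100+1/5→39/100; 7/25+33/100→61/100; 39/100+61/100→1. L = 281/100 ≈ 2.8100.
Efficiency = H/L = 2.7700/2.8100 = 98.6%.

98.6%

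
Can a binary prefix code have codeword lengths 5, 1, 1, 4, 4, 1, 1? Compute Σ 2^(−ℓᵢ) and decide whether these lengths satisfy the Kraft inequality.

2.15625; no

With common denominator 2^5 = 32: Σ 2^(−ℓᵢ) = 1/32 + 16/32 + 16/32 + 2/32 + 2/32 + 16/32 + 16/32 = 69/32 = 2.15625.
Kraft's inequality requires Σ ≤ 1; here Σ = 2.15625 > 1, so no such prefix code exists.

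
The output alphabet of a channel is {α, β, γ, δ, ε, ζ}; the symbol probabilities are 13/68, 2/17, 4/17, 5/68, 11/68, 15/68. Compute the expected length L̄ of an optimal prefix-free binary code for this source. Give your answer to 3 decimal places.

2.544 bits/symbol

Repeatedly combine the two least-probable nodes; the expected code length is the sum of the merged weights.
merge 5/68 + 2/17 → 13/68
merge 11/68 + 13/68 → 6/17
merge 13/68 + 15/68 → 7/17
merge 4/17 + 6/17 → 10/17
merge 7/17 + 10/17 → 1
L = 13/68 + 6/17 + 7/17 + 10/17 + 1 = 173/68 ≈ 2.544 bits/symbol.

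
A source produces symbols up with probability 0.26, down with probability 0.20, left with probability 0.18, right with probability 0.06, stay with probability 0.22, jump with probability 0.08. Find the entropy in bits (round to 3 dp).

H = −Σ pᵢ log₂ pᵢ.
−0.26·log₂(0.26) = 0.5053
−0.20·log₂(0.20) = 0.4644
−0.18·log₂(0.18) = 0.4453
−0.06·log₂(0.06) = 0.2435
−0.22·log₂(0.22) = 0.4806
−0.08·log₂(0.08) = 0.2915
Sum ≈ 2.4306 → 2.431 bits.

2.431 bits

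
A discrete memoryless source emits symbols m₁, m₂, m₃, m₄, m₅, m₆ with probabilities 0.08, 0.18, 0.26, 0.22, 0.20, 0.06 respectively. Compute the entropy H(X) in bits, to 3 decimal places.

2.431 bits

H = −Σ pᵢ log₂ pᵢ.
−0.08·log₂(0.08) = 0.2915
−0.18·log₂(0.18) = 0.4453
−0.26·log₂(0.26) = 0.5053
−0.22·log₂(0.22) = 0.4806
−0.20·log₂(0.20) = 0.4644
−0.06·log₂(0.06) = 0.2435
Sum ≈ 2.4306 → 2.431 bits.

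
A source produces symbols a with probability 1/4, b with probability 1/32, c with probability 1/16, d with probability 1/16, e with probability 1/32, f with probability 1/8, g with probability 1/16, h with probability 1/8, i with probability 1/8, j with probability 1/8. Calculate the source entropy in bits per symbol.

Each probability is a power of 1/2, so log₂(1/p) is an integer.
H = Σ p·log₂(1/p) = 1/4·2 + 1/32·5 + 1/16·4 + 1/16·4 + 1/32·5 + 1/8·3 + 1/16·4 + 1/8·3 + 1/8·3 + 1/8·3 = 3.0625 bits.

3.0625 bits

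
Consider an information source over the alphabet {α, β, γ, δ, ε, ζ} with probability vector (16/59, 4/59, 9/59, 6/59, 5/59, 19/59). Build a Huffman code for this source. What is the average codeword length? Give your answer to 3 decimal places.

2.407 bits/symbol

Repeatedly combine the two least-probable nodes; the expected code length is the sum of the merged weights.
merge 4/59 + 5/59 → 9/59
merge 6/59 + 9/59 → 15/59
merge 9/59 + 15/59 → 24/59
merge 16/59 + 19/59 → 35/59
merge 24/59 + 35/59 → 1
L = 9/59 + 15/59 + 24/59 + 35/59 + 1 = 142/59 ≈ 2.407 bits/symbol.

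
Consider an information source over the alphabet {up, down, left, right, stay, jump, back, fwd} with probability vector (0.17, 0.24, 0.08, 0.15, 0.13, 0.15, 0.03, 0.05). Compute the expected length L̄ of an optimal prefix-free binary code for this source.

Repeatedly combine the two least-probable nodes; the expected code length is the sum of the merged weights.
merge 3/100 + 1/20 → 2/25
merge 2/25 + 2/25 → 4/25
merge 13/100 + 3/20 → 7/25
merge 3/20 + 4/25 → 31/100
merge 17/100 + 6/25 → 41/100
merge 7/25 + 31/100 → 59/100
merge 41/100 + 59/100 → 1
L = 2/25 + 4/25 + 7/25 + 31/100 + 41/100 + 59/100 + 1 = 283/100 = 2.83 bits/symbol.

2.83 bits/symbol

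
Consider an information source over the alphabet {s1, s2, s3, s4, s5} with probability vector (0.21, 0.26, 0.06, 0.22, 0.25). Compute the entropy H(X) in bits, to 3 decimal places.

H = −Σ pᵢ log₂ pᵢ.
−0.21·log₂(0.21) = 0.4728
−0.26·log₂(0.26) = 0.5053
−0.06·log₂(0.06) = 0.2435
−0.22·log₂(0.22) = 0.4806
−0.25·log₂(0.25) = 0.5000
Sum ≈ 2.2022 → 2.202 bits.

2.202 bits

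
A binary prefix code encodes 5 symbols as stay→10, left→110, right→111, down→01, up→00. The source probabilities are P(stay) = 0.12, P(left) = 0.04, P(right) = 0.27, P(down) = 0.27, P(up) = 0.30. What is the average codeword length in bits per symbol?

L̄ = Σ pᵢ·ℓᵢ = 0.12·2 + 0.04·3 + 0.27·3 + 0.27·2 + 0.30·2 = 2.31 bits/symbol.

2.31 bits/symbol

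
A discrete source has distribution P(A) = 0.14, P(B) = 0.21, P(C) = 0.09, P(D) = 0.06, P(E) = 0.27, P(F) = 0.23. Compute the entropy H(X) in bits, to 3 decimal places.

H = −Σ pᵢ log₂ pᵢ.
−0.14·log₂(0.14) = 0.3971
−0.21·log₂(0.21) = 0.4728
−0.09·log₂(0.09) = 0.3127
−0.06·log₂(0.06) = 0.2435
−0.27·log₂(0.27) = 0.5100
−0.23·log₂(0.23) = 0.4877
Sum ≈ 2.4238 → 2.424 bits.

2.424 bits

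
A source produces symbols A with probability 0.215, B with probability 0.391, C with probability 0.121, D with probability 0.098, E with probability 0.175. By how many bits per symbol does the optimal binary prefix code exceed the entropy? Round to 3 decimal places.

Entropy H = −Σ p log₂ p ≈ 2.1436 bits.
Huffman merges: 49/500+121/1000→219/1000; 7/40+43/200→39/100; 219/1000+39/100→609/1000; 391/1000+609/1000→1. L = 1109/500 ≈ 2.2180.
L − H = 2.2180 − 2.1436 = 0.074 bits.

0.074 bits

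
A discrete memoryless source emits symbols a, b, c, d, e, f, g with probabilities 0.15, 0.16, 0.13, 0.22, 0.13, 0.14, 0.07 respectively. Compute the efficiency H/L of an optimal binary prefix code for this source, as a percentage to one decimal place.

98.7%

Entropy H = −Σ p log₂ p ≈ 2.7451 bits.
Huffman merges: 7/100+13/100→1/5; 13/100+7/50→27/100; 3/20+4/25→31/100; 1/5+11/50→21/50; 27/100+31/100→29/50; 21/50+29/50→1. L = 139/50 ≈ 2.7800.
Efficiency = H/L = 2.7451/2.7800 = 98.7%.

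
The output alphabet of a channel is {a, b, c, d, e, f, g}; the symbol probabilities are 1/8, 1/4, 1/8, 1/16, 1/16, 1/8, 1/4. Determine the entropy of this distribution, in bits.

2.625 bits

Each probability is a power of 1/2, so log₂(1/p) is an integer.
H = Σ p·log₂(1/p) = 1/8·3 + 1/4·2 + 1/8·3 + 1/16·4 + 1/16·4 + 1/8·3 + 1/4·2 = 2.625 bits.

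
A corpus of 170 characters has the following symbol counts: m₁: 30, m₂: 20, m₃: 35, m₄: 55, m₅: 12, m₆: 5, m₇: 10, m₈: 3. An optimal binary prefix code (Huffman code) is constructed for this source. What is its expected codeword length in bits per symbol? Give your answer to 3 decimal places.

2.624 bits/symbol

Probabilities are the counts divided by 170.
Repeatedly combine the two least-probable nodes; the expected code length is the sum of the merged weights.
merge 3/170 + 1/34 → 4/85
merge 4/85 + 1/17 → 9/85
merge 6/85 + 9/85 → 3/17
merge 2/17 + 3/17 → 5/17
merge 3/17 + 7/34 → 13/34
merge 5/17 + 11/34 → 21/34
merge 13/34 + 21/34 → 1
L = 4/85 + 9/85 + 3/17 + 5/17 + 13/34 + 21/34 + 1 = 223/85 ≈ 2.624 bits/symbol.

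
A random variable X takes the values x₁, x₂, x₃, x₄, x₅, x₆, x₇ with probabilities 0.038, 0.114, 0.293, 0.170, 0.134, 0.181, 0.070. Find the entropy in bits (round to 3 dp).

H = −Σ pᵢ log₂ pᵢ.
−0.038·log₂(0.038) = 0.1793
−0.114·log₂(0.114) = 0.3571
−0.293·log₂(0.293) = 0.5189
−0.170·log₂(0.170) = 0.4346
−0.134·log₂(0.134) = 0.3886
−0.181·log₂(0.181) = 0.4463
−0.070·log₂(0.070) = 0.2686
Sum ≈ 2.5934 → 2.593 bits.

2.593 bits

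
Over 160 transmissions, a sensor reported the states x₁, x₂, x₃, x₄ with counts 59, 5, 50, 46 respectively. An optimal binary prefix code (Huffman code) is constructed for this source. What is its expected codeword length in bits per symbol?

1.95 bits/symbol

Probabilities are the counts divided by 160.
Repeatedly combine the two least-probable nodes; the expected code length is the sum of the merged weights.
merge 1/32 + 23/80 → 51/160
merge 5/16 + 51/160 → 101/160
merge 59/160 + 101/160 → 1
L = 51/160 + 101/160 + 1 = 39/20 = 1.95 bits/symbol.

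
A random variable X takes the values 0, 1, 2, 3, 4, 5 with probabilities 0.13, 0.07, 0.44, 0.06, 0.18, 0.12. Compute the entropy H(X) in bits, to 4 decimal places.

2.2283 bits

H = −Σ pᵢ log₂ pᵢ.
−0.13·log₂(0.13) = 0.3826
−0.07·log₂(0.07) = 0.2686
−0.44·log₂(0.44) = 0.5211
−0.06·log₂(0.06) = 0.2435
−0.18·log₂(0.18) = 0.4453
−0.12·log₂(0.12) = 0.3671
Sum ≈ 2.2283 → 2.2283 bits.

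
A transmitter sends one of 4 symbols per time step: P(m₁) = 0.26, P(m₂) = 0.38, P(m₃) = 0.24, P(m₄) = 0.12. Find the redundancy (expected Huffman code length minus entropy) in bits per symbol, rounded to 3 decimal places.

0.083 bits

Entropy H = −Σ p log₂ p ≈ 1.8969 bits.
Huffman merges: 3/25+6/25→9/25; 13/50+9/25→31/50; 19/50+31/50→1. L = 99/50 ≈ 1.9800.
L − H = 1.9800 − 1.8969 = 0.083 bits.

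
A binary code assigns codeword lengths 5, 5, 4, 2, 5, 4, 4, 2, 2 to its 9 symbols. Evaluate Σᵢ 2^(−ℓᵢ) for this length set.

With common denominator 2^5 = 32: Σ 2^(−ℓᵢ) = 1/32 + 1/32 + 2/32 + 8/32 + 1/32 + 2/32 + 2/32 + 8/32 + 8/32 = 33/32 = 1.03125.

1.03125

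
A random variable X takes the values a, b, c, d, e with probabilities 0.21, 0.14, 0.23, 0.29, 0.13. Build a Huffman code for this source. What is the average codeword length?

2.27 bits/symbol

Repeatedly combine the two least-probable nodes; the expected code length is the sum of the merged weights.
merge 13/100 + 7/50 → 27/100
merge 21/100 + 23/100 → 11/25
merge 27/100 + 29/100 → 14/25
merge 11/25 + 14/25 → 1
L = 27/100 + 11/25 + 14/25 + 1 = 227/100 = 2.27 bits/symbol.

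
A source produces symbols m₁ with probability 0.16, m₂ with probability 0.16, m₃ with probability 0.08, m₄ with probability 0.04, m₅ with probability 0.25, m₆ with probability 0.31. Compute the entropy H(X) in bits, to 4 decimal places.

H = −Σ pᵢ log₂ pᵢ.
−0.16·log₂(0.16) = 0.4230
−0.16·log₂(0.16) = 0.4230
−0.08·log₂(0.08) = 0.2915
−0.04·log₂(0.04) = 0.1858
−0.25·log₂(0.25) = 0.5000
−0.31·log₂(0.31) = 0.5238
Sum ≈ 2.3471 → 2.3471 bits.

2.3471 bits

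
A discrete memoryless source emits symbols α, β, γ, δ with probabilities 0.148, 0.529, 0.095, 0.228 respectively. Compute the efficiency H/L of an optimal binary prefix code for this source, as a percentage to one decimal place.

99.3%

Entropy H = −Σ p log₂ p ≈ 1.7028 bits.
Huffman merges: 19/200+37/250→243/1000; 57/250+243/1000→471/1000; 471/1000+529/1000→1. L = 857/500 ≈ 1.7140.
Efficiency = H/L = 1.7028/1.7140 = 99.3%.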